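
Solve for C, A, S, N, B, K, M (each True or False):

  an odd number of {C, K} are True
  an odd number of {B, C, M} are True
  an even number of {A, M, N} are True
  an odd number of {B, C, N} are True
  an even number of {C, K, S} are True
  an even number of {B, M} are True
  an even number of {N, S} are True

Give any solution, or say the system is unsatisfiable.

C = True, A = False, S = True, N = True, B = True, K = False, M = True

{C, K}: 1 true → odd ✓
{B, C, M}: 3 true → odd ✓
{A, M, N}: 2 true → even ✓
{B, C, N}: 3 true → odd ✓
{C, K, S}: 2 true → even ✓
{B, M}: 2 true → even ✓
{N, S}: 2 true → even ✓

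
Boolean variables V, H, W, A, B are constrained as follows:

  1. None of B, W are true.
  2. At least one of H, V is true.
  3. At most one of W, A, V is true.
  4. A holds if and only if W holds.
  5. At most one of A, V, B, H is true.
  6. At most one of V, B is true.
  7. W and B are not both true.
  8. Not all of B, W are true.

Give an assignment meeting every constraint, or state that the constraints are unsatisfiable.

V = True, H = False, W = False, A = False, B = False

  (1) {B, W}: 0 true — none ✓
  (2) {H, V}: 1 true — at least one ✓
  (3) {W, A, V}: 1 true — at most one ✓
  (4) A=F, W=F — same ✓
  (5) {A, V, B, H}: 1 true — at most one ✓
  (6) {V, B}: 1 true — at most one ✓
  (7) W=F, B=F — not both ✓
  (8) {B, W}: 0/2 true — not all ✓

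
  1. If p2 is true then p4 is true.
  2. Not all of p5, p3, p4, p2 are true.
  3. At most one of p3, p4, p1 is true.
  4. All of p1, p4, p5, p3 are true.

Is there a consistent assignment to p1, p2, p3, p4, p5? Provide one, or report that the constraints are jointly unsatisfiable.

Case p1 = True:
  (3) with p1=T forces p3 = False.
  Constraint (4) is violated (p3=F) — contradiction.
Case p1 = False:
  Constraint (4) is violated (p1=F) — contradiction.
Both cases fail — unsatisfiable.

The formula is unsatisfiable.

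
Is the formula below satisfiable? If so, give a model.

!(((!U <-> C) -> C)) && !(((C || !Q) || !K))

K: True; C: False; Q: True; U: True

  !(((!U <-> C) -> C)) = True
    (!U <-> C) -> C = False
      !U <-> C = True
        !U = False
  !(((C || !Q) || !K)) = True
    (C || !Q) || !K = False
      C || !Q = False
        !Q = False
      !K = False
Both conjuncts True, so the formula holds.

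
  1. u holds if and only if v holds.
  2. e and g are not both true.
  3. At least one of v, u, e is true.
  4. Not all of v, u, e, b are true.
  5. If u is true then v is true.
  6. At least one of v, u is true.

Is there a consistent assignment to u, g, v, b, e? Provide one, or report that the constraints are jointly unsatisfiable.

u = True, g = False, v = True, b = False, e = True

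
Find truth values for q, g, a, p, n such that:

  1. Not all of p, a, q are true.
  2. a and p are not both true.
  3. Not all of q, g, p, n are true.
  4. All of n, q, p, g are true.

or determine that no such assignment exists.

No satisfying assignment exists.

Case g = True:
  (4) forces n = True.
  (4) forces q = True.
  (3) with q=T, g=T, n=T forces p = False.
  Constraint (4) is violated (p=F) — contradiction.
Case g = False:
  Constraint (4) is violated (g=F) — contradiction.
Both cases fail — unsatisfiable.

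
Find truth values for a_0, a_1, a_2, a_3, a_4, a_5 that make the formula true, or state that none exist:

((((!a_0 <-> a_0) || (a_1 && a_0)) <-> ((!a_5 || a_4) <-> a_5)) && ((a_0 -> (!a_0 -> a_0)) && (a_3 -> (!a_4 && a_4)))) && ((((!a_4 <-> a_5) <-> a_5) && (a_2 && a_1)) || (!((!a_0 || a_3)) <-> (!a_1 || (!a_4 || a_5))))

a_0 = True, a_1 = False, a_2 = True, a_3 = False, a_4 = False, a_5 = True

  (((!a_0 <-> a_0) || (a_1 && a_0)) <-> ((!a_5 || a_4) <-> a_5)) && ((a_0 -> (!a_0 -> a_0)) && (a_3 -> (!a_4 && a_4))) = True
    ((!a_0 <-> a_0) || (a_1 && a_0)) <-> ((!a_5 || a_4) <-> a_5) = True
      (!a_0 <-> a_0) || (a_1 && a_0) = False
        !a_0 <-> a_0 = False
          !a_0 = False
        a_1 && a_0 = False
      (!a_5 || a_4) <-> a_5 = False
        !a_5 || a_4 = False
          !a_5 = False
    (a_0 -> (!a_0 -> a_0)) && (a_3 -> (!a_4 && a_4)) = True
      a_0 -> (!a_0 -> a_0) = True
        !a_0 -> a_0 = True
          !a_0 = False
      a_3 -> (!a_4 && a_4) = True
        !a_4 && a_4 = False
          !a_4 = True
  (((!a_4 <-> a_5) <-> a_5) && (a_2 && a_1)) || (!((!a_0 || a_3)) <-> (!a_1 || (!a_4 || a_5))) = True
    ((!a_4 <-> a_5) <-> a_5) && (a_2 && a_1) = False
      (!a_4 <-> a_5) <-> a_5 = True
        !a_4 <-> a_5 = True
          !a_4 = True
      a_2 && a_1 = False
    !((!a_0 || a_3)) <-> (!a_1 || (!a_4 || a_5)) = True
      !((!a_0 || a_3)) = True
        !a_0 || a_3 = False
          !a_0 = False
      !a_1 || (!a_4 || a_5) = True
        !a_1 = True
        !a_4 || a_5 = True
          !a_4 = True
Both conjuncts True, so the formula holds.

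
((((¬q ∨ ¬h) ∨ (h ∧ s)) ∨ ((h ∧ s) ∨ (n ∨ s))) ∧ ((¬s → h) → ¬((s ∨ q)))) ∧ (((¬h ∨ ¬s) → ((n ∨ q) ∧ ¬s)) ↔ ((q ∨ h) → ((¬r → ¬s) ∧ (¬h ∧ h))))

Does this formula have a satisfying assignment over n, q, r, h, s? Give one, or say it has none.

n=F; q=F; r=F; h=T; s=F

  (((¬q ∨ ¬h) ∨ (h ∧ s)) ∨ ((h ∧ s) ∨ (n ∨ s))) ∧ ((¬s → h) → ¬((s ∨ q))) = True
    ((¬q ∨ ¬h) ∨ (h ∧ s)) ∨ ((h ∧ s) ∨ (n ∨ s)) = True
      (¬q ∨ ¬h) ∨ (h ∧ s) = True
        ¬q ∨ ¬h = True
          ¬q = True
          ¬h = False
        h ∧ s = False
      (h ∧ s) ∨ (n ∨ s) = False
        h ∧ s = False
        n ∨ s = False
    (¬s → h) → ¬((s ∨ q)) = True
      ¬s → h = True
        ¬s = True
      ¬((s ∨ q)) = True
        s ∨ q = False
  ((¬h ∨ ¬s) → ((n ∨ q) ∧ ¬s)) ↔ ((q ∨ h) → ((¬r → ¬s) ∧ (¬h ∧ h))) = True
    (¬h ∨ ¬s) → ((n ∨ q) ∧ ¬s) = False
      ¬h ∨ ¬s = True
        ¬h = False
        ¬s = True
      (n ∨ q) ∧ ¬s = False
        n ∨ q = False
        ¬s = True
    (q ∨ h) → ((¬r → ¬s) ∧ (¬h ∧ h)) = False
      q ∨ h = True
      (¬r → ¬s) ∧ (¬h ∧ h) = False
        ¬r → ¬s = True
          ¬r = True
          ¬s = True
        ¬h ∧ h = False
          ¬h = False
Both conjuncts True, so the formula holds.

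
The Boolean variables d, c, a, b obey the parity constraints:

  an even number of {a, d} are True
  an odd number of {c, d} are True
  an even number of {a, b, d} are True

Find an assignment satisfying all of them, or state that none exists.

d=F; c=T; a=F; b=F

{a, d}: 0 true → even ✓
{c, d}: 1 true → odd ✓
{a, b, d}: 0 true → even ✓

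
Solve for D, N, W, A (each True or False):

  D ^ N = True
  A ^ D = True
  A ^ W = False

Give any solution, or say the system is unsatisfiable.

D = False; N = True; W = True; A = True

D ^ N = F ^ T = True ✓
A ^ D = T ^ F = True ✓
A ^ W = T ^ T = False ✓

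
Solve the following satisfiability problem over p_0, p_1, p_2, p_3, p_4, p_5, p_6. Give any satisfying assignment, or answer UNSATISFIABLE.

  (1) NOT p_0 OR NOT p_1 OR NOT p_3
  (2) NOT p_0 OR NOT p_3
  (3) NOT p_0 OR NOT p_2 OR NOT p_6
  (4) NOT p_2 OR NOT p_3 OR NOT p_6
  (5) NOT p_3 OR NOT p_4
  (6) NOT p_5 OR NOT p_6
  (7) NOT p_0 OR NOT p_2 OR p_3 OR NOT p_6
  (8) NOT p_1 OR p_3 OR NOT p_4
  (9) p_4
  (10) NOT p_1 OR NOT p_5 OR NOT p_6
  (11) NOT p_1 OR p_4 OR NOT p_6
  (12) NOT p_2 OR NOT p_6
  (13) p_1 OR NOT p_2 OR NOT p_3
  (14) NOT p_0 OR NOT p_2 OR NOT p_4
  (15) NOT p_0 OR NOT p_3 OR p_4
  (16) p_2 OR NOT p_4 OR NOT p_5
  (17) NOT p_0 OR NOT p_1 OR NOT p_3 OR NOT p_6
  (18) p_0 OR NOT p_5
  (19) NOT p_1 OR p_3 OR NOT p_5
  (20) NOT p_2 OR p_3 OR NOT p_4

Unit clause (p_4) forces p_4 = True.
In (NOT p_3 OR NOT p_4) only NOT p_3 is left, so p_3 = False.
In (NOT p_1 OR p_3 OR NOT p_4) only NOT p_1 is left, so p_1 = False.
In (NOT p_2 OR p_3 OR NOT p_4) only NOT p_2 is left, so p_2 = False.
In (p_2 OR NOT p_4 OR NOT p_5) only NOT p_5 is left, so p_5 = False.
Set p_0 = True.
Set p_6 = False.
All clauses satisfied.

p_0: True, p_1: False, p_2: False, p_3: False, p_4: True, p_5: False, p_6: False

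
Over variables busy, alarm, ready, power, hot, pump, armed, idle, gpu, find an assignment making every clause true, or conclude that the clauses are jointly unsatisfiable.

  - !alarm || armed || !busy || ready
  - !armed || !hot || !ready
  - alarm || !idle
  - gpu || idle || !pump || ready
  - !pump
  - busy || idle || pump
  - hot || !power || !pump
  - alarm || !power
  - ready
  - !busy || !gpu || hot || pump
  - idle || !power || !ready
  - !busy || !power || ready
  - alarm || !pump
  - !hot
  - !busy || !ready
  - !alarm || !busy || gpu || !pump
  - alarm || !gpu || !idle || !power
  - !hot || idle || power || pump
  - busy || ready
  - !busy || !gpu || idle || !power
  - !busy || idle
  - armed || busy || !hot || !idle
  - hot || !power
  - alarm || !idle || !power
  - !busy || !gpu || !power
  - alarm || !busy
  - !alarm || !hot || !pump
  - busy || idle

busy=F; alarm=T; ready=T; power=F; hot=F; pump=F; armed=F; idle=T; gpu=T

Unit clause (!pump) forces pump = False.
Unit clause (ready) forces ready = True.
Unit clause (!hot) forces hot = False.
In (!busy || !ready) only !busy is left, so busy = False.
In (hot || !power) only !power is left, so power = False.
In (busy || idle) only idle is left, so idle = True.
In (alarm || !idle) only alarm is left, so alarm = True.
Set armed = False.
Set gpu = True.
All clauses satisfied.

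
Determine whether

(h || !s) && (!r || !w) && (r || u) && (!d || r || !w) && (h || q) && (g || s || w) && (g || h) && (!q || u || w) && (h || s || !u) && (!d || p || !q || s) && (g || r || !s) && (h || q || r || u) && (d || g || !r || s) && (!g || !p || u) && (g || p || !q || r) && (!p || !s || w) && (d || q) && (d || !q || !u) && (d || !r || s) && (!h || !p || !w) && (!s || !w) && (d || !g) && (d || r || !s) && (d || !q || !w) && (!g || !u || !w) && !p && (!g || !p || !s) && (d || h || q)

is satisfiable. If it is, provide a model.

s = True, r = False, w = False, g = True, d = True, p = False, q = True, h = True, u = True

Unit clause (!p) forces p = False.
Set s = True.
  then (h || !s) forces h = True.
  then (!s || !w) forces w = False.
Set r = False.
  then (r || u) forces u = True.
  then (g || r || !s) forces g = True.
  then (d || !g) forces d = True.
Set q = True.
All clauses satisfied.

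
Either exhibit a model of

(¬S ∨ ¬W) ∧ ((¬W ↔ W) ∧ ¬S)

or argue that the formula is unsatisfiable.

Unsatisfiable — no assignment works.

The conjunct ¬W ↔ W is unsatisfiable on its own:
  W=F: evaluates to False.
  W=T: evaluates to False.
So the whole conjunction is unsatisfiable.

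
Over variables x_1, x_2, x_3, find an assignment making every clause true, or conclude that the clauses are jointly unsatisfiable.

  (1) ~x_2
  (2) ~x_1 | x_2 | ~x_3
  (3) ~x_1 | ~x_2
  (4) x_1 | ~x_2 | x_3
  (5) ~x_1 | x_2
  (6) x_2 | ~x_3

x_1: False; x_2: False; x_3: False

Unit clause (~x_2) forces x_2 = False.
In (~x_1 | x_2) only ~x_1 is left, so x_1 = False.
In (x_2 | ~x_3) only ~x_3 is left, so x_3 = False.
Check each clause:
  (~x_2): ~x_2 holds.
  (~x_1 | x_2 | ~x_3): ~x_1 holds.
  (~x_1 | ~x_2): ~x_1 holds.
  (x_1 | ~x_2 | x_3): ~x_2 holds.
  (~x_1 | x_2): ~x_1 holds.
  (x_2 | ~x_3): ~x_3 holds.
All clauses satisfied.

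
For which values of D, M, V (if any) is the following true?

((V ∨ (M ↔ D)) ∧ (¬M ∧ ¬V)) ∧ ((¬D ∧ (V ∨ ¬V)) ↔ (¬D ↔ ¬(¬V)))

No satisfying assignment exists.

Case V = True: the conjunct ¬V is False.
Case V = False: the formula simplifies to ((M ↔ D) ∧ ¬M) ∧ (¬D ↔ D).
  D = True: the conjunct ¬D ↔ D becomes ¬True ↔ True = False.
  D = False: the conjunct ¬D ↔ D becomes ¬False ↔ False = False.
Both cases fail — unsatisfiable.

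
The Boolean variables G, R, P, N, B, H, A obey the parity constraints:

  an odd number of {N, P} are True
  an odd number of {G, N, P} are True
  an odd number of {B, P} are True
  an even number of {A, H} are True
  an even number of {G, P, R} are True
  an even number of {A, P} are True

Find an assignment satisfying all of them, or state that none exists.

G=F, R=F, P=F, N=T, B=T, H=F, A=F

{N, P}: 1 true → odd ✓
{G, N, P}: 1 true → odd ✓
{B, P}: 1 true → odd ✓
{A, H}: 0 true → even ✓
{G, P, R}: 0 true → even ✓
{A, P}: 0 true → even ✓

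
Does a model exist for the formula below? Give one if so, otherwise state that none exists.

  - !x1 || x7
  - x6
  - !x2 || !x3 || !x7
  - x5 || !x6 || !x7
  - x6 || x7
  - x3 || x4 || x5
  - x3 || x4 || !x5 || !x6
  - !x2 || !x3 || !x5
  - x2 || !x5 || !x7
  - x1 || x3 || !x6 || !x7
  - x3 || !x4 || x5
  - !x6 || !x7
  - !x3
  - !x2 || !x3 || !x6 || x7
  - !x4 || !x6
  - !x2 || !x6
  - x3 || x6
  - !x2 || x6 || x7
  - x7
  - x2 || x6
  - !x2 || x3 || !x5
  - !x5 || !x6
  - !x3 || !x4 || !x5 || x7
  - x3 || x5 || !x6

Case x6 = True:
  (!x6 || !x7) forces x7 = False.
  Clause (x7) is falsified — contradiction.
Case x6 = False:
  Clause (x6) is falsified — contradiction.
Both cases fail, so the formula is unsatisfiable.

UNSATISFIABLE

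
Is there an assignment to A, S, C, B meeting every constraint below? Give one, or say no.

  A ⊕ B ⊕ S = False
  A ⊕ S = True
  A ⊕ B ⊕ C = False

A: True, S: False, C: False, B: True

A ⊕ B ⊕ S = T ⊕ T ⊕ F = False ✓
A ⊕ S = T ⊕ F = True ✓
A ⊕ B ⊕ C = T ⊕ T ⊕ F = False ✓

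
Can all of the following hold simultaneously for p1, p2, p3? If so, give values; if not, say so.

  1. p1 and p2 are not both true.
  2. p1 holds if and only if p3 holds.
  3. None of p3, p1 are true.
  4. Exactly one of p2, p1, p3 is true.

p1 = False, p2 = True, p3 = False

  (1) p1=F, p2=T — not both ✓
  (2) p1=F, p3=F — same ✓
  (3) {p3, p1}: 0 true — none ✓
  (4) {p2, p1, p3}: 1 true — exactly one ✓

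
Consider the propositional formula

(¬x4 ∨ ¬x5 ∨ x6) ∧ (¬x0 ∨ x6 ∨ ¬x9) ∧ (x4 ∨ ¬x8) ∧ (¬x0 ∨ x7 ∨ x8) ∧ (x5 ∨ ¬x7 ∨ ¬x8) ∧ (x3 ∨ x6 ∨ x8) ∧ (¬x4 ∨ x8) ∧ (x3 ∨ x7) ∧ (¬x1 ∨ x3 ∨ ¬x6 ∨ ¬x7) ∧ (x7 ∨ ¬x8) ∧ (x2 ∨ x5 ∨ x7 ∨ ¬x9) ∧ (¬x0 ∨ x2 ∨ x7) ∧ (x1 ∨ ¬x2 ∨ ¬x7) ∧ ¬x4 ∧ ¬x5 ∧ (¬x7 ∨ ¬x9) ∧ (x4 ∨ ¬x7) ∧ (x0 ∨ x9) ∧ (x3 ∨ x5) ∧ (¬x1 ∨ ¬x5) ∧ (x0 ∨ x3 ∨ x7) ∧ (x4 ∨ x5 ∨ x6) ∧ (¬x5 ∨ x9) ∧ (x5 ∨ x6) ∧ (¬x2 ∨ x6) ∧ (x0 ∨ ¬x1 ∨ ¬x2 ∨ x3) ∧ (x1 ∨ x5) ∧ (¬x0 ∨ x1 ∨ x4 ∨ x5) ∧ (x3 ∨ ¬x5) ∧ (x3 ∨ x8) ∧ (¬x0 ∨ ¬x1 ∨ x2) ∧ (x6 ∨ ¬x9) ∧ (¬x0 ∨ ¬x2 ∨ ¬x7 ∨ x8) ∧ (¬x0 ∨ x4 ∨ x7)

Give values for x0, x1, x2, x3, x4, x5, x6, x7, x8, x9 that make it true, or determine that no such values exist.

x0 = False, x1 = True, x2 = True, x3 = True, x4 = False, x5 = False, x6 = True, x7 = False, x8 = False, x9 = True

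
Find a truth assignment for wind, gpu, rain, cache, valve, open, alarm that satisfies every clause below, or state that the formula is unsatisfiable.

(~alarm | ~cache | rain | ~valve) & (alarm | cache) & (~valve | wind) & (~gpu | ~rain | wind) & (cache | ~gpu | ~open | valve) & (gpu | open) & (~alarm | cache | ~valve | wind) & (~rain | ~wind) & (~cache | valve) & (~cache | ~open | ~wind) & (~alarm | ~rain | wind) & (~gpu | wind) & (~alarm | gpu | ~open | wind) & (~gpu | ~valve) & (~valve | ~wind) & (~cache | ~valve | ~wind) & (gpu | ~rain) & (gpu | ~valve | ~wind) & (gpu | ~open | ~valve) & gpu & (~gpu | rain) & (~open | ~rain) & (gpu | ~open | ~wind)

Case gpu = True:
  (~gpu | wind) forces wind = True.
  (~rain | ~wind) forces rain = False.
  Clause (~gpu | rain) is falsified — contradiction.
Case gpu = False:
  Clause (gpu) is falsified — contradiction.
Both cases fail, so the formula is unsatisfiable.

The formula is unsatisfiable.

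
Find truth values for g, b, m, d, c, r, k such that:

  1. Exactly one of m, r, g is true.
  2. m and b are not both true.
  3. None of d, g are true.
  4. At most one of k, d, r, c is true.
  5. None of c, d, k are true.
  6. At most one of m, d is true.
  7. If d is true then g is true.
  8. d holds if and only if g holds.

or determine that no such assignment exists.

g: False, b: False, m: False, d: False, c: False, r: True, k: False

  (1) {m, r, g}: 1 true — exactly one ✓
  (2) m=F, b=F — not both ✓
  (3) {d, g}: 0 true — none ✓
  (4) {k, d, r, c}: 1 true — at most one ✓
  (5) {c, d, k}: 0 true — none ✓
  (6) {m, d}: 0 true — at most one ✓
  (7) d=F ⇒ g: vacuous ✓
  (8) d=F, g=F — same ✓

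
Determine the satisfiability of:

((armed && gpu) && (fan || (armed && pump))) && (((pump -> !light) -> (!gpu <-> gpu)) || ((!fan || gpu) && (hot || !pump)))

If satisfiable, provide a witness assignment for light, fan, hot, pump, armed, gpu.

light: True, fan: True, hot: False, pump: True, armed: True, gpu: True

  (armed && gpu) && (fan || (armed && pump)) = True
    armed && gpu = True
    fan || (armed && pump) = True
      armed && pump = True
  ((pump -> !light) -> (!gpu <-> gpu)) || ((!fan || gpu) && (hot || !pump)) = True
    (pump -> !light) -> (!gpu <-> gpu) = True
      pump -> !light = False
        !light = False
      !gpu <-> gpu = False
        !gpu = False
    (!fan || gpu) && (hot || !pump) = False
      !fan || gpu = True
        !fan = False
      hot || !pump = False
        !pump = False
Both conjuncts True, so the formula holds.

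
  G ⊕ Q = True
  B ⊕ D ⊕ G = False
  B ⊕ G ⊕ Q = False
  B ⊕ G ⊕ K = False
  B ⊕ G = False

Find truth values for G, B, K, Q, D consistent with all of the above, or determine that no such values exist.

G = True, B = True, K = False, Q = False, D = False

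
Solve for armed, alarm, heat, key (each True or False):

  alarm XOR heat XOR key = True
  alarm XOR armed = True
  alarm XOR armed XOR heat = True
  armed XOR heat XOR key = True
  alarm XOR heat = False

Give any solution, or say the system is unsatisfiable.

No satisfying assignment exists.

Adding constraints 1, 2, 4 mod 2: every variable appears an even number of times on the left, so the left side is 0.
But the right sides sum to 1 (mod 2). 0 ≠ 1 — the system is inconsistent.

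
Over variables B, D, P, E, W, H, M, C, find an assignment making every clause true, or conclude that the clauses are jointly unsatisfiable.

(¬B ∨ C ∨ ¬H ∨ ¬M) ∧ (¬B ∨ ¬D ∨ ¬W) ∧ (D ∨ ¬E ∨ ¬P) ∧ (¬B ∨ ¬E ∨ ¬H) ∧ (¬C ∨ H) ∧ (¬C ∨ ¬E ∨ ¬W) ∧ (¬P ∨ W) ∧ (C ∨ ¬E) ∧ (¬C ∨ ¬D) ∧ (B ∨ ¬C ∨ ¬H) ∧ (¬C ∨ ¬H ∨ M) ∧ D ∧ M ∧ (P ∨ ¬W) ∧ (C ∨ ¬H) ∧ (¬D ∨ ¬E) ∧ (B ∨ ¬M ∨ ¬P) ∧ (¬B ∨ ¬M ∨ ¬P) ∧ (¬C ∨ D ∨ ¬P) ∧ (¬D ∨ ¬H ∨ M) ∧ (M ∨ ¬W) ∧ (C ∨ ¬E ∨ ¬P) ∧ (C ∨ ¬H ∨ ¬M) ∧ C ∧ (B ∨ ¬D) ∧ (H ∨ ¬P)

Case D = True:
  (¬C ∨ ¬D) forces C = False.
  Clause (C) is falsified — contradiction.
Case D = False:
  Clause (D) is falsified — contradiction.
Both cases fail, so the formula is unsatisfiable.

UNSATISFIABLE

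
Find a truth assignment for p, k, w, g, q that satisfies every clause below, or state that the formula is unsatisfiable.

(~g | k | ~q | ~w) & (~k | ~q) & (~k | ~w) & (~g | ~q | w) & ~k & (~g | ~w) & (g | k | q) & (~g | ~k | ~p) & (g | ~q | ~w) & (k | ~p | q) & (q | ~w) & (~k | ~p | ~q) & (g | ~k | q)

p=T, k=F, w=F, g=F, q=T

Unit clause (~k) forces k = False.
Set p = True.
  then (k | ~p | q) forces q = True.
Try w = True:
  (~g | k | ~q | ~w) forces g = False.
  clause (g | ~q | ~w) is falsified — backtrack.
So w = False.
  then (~g | ~q | w) forces g = False.
All clauses satisfied.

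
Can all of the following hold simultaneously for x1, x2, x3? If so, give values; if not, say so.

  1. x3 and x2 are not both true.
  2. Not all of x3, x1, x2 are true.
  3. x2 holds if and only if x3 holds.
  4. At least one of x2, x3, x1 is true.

x1=T, x2=F, x3=F

  (1) x3=F, x2=F — not both ✓
  (2) {x3, x1, x2}: 1/3 true — not all ✓
  (3) x2=F, x3=F — same ✓
  (4) {x2, x3, x1}: 1 true — at least one ✓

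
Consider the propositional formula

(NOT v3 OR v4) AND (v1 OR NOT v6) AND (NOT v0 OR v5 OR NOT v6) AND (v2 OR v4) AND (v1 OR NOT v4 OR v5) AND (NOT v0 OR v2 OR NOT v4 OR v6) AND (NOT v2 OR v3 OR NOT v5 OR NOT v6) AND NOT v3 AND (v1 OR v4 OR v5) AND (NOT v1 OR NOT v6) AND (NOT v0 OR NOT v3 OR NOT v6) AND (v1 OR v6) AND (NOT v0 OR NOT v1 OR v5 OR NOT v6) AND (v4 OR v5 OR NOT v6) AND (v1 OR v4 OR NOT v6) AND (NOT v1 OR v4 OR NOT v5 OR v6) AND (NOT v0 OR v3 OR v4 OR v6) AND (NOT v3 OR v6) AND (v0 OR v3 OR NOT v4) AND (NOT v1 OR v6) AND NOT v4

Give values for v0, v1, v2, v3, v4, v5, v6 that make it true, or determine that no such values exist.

The formula is unsatisfiable.

Case v1 = True:
  (NOT v3) forces v3 = False.
  (NOT v1 OR NOT v6) forces v6 = False.
  Clause (NOT v1 OR v6) is falsified — contradiction.
Case v1 = False:
  (v1 OR NOT v6) forces v6 = False.
  Clause (v1 OR v6) is falsified — contradiction.
Both cases fail, so the formula is unsatisfiable.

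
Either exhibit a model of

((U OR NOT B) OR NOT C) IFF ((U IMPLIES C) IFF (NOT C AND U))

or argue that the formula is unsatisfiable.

U = False, B = True, C = True

  ((U OR NOT B) OR NOT C) IFF ((U IMPLIES C) IFF (NOT C AND U)) = True
    (U OR NOT B) OR NOT C = False
      U OR NOT B = False
        NOT B = False
      NOT C = False
    (U IMPLIES C) IFF (NOT C AND U) = False
      U IMPLIES C = True
      NOT C AND U = False
        NOT C = False
The formula evaluates to True.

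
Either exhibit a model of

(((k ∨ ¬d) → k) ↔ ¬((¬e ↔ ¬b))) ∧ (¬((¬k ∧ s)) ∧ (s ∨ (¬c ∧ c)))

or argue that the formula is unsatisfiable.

e: False, b: True, k: True, s: True, c: True, d: False

  ((k ∨ ¬d) → k) ↔ ¬((¬e ↔ ¬b)) = True
    (k ∨ ¬d) → k = True
      k ∨ ¬d = True
        ¬d = True
    ¬((¬e ↔ ¬b)) = True
      ¬e ↔ ¬b = False
        ¬e = True
        ¬b = False
  ¬((¬k ∧ s)) ∧ (s ∨ (¬c ∧ c)) = True
    ¬((¬k ∧ s)) = True
      ¬k ∧ s = False
        ¬k = False
    s ∨ (¬c ∧ c) = True
      ¬c ∧ c = False
        ¬c = False
Both conjuncts True, so the formula holds.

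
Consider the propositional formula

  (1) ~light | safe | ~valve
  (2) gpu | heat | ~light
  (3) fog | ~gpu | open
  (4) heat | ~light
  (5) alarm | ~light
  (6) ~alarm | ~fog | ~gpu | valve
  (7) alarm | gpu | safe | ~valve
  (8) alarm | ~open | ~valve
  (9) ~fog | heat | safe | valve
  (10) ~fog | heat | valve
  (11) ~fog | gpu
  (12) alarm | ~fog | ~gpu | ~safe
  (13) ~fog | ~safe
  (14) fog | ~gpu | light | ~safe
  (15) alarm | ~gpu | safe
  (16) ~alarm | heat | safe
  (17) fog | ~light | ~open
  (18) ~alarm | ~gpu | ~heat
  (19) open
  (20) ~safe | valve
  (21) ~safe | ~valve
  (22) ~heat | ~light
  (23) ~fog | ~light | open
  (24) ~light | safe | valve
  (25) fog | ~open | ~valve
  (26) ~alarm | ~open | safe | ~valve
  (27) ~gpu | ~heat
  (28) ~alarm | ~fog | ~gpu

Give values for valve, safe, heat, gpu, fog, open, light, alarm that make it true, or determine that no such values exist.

valve=F; safe=F; heat=T; gpu=F; fog=F; open=T; light=F; alarm=F

Unit clause (open) forces open = True.
Set valve = False.
  then (~safe | valve) forces safe = False.
  then (~light | safe | valve) forces light = False.
Set heat = True.
  then (~gpu | ~heat) forces gpu = False.
  then (~fog | gpu) forces fog = False.
Set alarm = False.
All clauses satisfied.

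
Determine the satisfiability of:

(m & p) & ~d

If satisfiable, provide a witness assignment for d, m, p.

d: False; m: True; p: True

  m & p = True
  ~d = True
Both conjuncts True, so the formula holds.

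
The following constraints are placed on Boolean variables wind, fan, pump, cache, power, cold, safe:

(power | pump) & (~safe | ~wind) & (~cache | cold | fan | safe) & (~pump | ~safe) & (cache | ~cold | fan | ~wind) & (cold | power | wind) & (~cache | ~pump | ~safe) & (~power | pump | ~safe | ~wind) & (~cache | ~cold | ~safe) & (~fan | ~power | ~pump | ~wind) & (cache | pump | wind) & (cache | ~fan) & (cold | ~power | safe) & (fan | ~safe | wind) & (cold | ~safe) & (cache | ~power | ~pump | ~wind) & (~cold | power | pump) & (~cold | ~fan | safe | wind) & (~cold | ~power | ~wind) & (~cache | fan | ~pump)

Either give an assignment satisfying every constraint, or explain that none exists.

Set wind = True.
  then (~safe | ~wind) forces safe = False.
Set fan = False.
Try pump = False:
  (power | pump) forces power = True.
  (cold | ~power | safe) forces cold = True.
  clause (~cold | ~power | ~wind) is falsified — backtrack.
So pump = True.
  then (~cache | fan | ~pump) forces cache = False.
  then (cache | ~cold | fan | ~wind) forces cold = False.
  then (cold | ~power | safe) forces power = False.
All clauses satisfied.

wind = True; fan = False; pump = True; cache = False; power = False; cold = False; safe = False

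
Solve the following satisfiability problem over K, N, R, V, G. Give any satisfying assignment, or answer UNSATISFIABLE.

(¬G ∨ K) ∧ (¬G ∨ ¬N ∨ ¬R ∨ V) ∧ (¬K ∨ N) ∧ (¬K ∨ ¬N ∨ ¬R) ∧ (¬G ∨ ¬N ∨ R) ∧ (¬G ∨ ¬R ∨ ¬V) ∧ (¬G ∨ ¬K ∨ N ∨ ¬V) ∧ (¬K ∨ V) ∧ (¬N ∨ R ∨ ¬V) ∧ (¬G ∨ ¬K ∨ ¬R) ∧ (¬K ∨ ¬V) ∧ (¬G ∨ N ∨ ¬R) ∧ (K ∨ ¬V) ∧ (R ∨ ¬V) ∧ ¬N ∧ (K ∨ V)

The formula is unsatisfiable.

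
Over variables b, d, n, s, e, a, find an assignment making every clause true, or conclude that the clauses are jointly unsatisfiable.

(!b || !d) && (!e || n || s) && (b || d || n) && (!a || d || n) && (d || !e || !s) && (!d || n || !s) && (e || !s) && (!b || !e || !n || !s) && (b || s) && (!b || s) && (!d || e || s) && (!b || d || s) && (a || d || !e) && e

Unit clause (e) forces e = True.
Set b = False.
  then (b || s) forces s = True.
  then (d || !e || !s) forces d = True.
  then (!d || n || !s) forces n = True.
Set a = False.
All clauses satisfied.

b = False, d = True, n = True, s = True, e = True, a = False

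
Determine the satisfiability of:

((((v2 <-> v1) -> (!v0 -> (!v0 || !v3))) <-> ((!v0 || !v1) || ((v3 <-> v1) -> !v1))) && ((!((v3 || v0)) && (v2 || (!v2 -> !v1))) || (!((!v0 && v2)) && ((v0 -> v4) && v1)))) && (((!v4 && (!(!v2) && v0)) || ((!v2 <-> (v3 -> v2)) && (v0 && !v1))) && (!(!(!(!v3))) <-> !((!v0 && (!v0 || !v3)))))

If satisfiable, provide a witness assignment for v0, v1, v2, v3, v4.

The formula is unsatisfiable.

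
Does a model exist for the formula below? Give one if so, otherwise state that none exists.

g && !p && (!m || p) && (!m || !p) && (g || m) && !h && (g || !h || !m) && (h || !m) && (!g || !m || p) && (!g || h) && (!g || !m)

UNSATISFIABLE

Case h = True:
  Clause (!h) is falsified — contradiction.
Case h = False:
  (g) forces g = True.
  Clause (!g || h) is falsified — contradiction.
Both cases fail, so the formula is unsatisfiable.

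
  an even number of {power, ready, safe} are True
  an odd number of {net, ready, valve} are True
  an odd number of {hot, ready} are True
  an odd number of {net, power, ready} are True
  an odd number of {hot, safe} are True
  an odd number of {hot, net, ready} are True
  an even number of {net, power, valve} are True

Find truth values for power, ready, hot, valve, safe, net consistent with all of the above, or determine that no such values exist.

power = False, ready = True, hot = False, valve = False, safe = True, net = False

{power, ready, safe}: 2 true → even ✓
{net, ready, valve}: 1 true → odd ✓
{hot, ready}: 1 true → odd ✓
{net, power, ready}: 1 true → odd ✓
{hot, safe}: 1 true → odd ✓
{hot, net, ready}: 1 true → odd ✓
{net, power, valve}: 0 true → even ✓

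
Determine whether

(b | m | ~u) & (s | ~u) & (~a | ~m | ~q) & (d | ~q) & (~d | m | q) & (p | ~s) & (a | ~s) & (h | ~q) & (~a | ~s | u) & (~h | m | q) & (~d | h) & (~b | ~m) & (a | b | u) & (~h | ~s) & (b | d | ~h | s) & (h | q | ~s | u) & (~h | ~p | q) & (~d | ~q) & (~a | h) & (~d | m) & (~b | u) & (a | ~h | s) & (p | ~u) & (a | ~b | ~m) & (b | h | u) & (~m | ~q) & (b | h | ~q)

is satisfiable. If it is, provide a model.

Set d = True.
  then (~d | h) forces h = True.
  then (~h | ~s) forces s = False.
  then (~d | ~q) forces q = False.
  then (~d | m) forces m = True.
  then (a | ~h | s) forces a = True.
  then (s | ~u) forces u = False.
  then (~b | ~m) forces b = False.
  then (~h | ~p | q) forces p = False.
All clauses satisfied.

d = True, b = False, h = True, q = False, s = False, a = True, m = True, u = False, p = False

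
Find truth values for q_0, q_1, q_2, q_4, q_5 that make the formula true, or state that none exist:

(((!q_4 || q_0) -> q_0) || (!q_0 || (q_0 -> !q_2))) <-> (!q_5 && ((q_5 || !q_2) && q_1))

q_0 = False, q_1 = True, q_2 = False, q_4 = False, q_5 = False

  (((!q_4 || q_0) -> q_0) || (!q_0 || (q_0 -> !q_2))) <-> (!q_5 && ((q_5 || !q_2) && q_1)) = True
    ((!q_4 || q_0) -> q_0) || (!q_0 || (q_0 -> !q_2)) = True
      (!q_4 || q_0) -> q_0 = False
        !q_4 || q_0 = True
          !q_4 = True
      !q_0 || (q_0 -> !q_2) = True
        !q_0 = True
        q_0 -> !q_2 = True
          !q_2 = True
    !q_5 && ((q_5 || !q_2) && q_1) = True
      !q_5 = True
      (q_5 || !q_2) && q_1 = True
        q_5 || !q_2 = True
          !q_2 = True
The formula evaluates to True.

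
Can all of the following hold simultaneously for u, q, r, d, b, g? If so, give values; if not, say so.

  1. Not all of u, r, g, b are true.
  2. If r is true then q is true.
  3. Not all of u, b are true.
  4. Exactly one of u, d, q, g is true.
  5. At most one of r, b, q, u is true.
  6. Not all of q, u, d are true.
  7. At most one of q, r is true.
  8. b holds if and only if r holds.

u = False, q = False, r = False, d = False, b = False, g = True

  (1) {u, r, g, b}: 1/4 true — not all ✓
  (2) r=F ⇒ q: vacuous ✓
  (3) {u, b}: 0/2 true — not all ✓
  (4) {u, d, q, g}: 1 true — exactly one ✓
  (5) {r, b, q, u}: 0 true — at most one ✓
  (6) {q, u, d}: 0/3 true — not all ✓
  (7) {q, r}: 0 true — at most one ✓
  (8) b=F, r=F — same ✓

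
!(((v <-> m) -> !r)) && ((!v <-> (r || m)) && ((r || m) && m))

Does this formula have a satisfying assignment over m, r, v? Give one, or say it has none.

Case m = True: the formula simplifies to !((v -> !r)) && !v.
  v = True: the conjunct !v is False.
  v = False: the conjunct !((v -> !r)) becomes !((False -> !r)) = False.
Case m = False: the conjunct m is False.
Both cases fail — unsatisfiable.

The formula is unsatisfiable.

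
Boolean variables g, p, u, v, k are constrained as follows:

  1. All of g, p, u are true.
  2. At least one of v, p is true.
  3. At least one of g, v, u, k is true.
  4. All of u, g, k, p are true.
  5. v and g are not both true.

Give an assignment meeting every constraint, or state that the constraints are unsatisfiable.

g = True, p = True, u = True, v = False, k = True

  (1) {g, p, u}: all 3 true ✓
  (2) {v, p}: 1 true — at least one ✓
  (3) {g, v, u, k}: 3 true — at least one ✓
  (4) {u, g, k, p}: all 4 true ✓
  (5) v=F, g=T — not both ✓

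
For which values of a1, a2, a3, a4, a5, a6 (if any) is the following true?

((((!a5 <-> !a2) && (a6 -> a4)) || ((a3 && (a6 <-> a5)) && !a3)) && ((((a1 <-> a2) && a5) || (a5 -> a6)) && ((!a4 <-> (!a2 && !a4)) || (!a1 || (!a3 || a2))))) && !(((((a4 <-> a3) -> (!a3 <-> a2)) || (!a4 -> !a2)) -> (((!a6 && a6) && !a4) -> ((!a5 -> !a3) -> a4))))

Unsatisfiable — no assignment works.

The conjunct !(((((a4 <-> a3) -> (!a3 <-> a2)) || (!a4 -> !a2)) -> (((!a6 && a6) && !a4) -> ((!a5 -> !a3) -> a4)))) is unsatisfiable on its own:
  a6 = True: this becomes !(((((a4 <-> a3) -> (!a3 <-> a2)) || (!a4 -> !a2)) -> True)) = False.
  a6 = False: this becomes !(((((a4 <-> a3) -> (!a3 <-> a2)) || (!a4 -> !a2)) -> True)) = False.
So the whole conjunction is unsatisfiable.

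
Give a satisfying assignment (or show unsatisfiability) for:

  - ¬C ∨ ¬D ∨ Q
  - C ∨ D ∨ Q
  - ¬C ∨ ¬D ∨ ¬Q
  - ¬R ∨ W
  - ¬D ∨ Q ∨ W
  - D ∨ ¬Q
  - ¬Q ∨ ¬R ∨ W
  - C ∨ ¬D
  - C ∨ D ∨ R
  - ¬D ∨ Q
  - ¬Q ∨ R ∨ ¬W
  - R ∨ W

Try D = True:
  (C ∨ ¬D) forces C = True.
  (¬C ∨ ¬D ∨ Q) forces Q = True.
  clause (¬C ∨ ¬D ∨ ¬Q) is falsified — backtrack.
So D = False.
  then (D ∨ ¬Q) forces Q = False.
  then (C ∨ D ∨ Q) forces C = True.
Set R = False.
  then (R ∨ W) forces W = True.
All clauses satisfied.

D = False, R = False, W = True, C = True, Q = False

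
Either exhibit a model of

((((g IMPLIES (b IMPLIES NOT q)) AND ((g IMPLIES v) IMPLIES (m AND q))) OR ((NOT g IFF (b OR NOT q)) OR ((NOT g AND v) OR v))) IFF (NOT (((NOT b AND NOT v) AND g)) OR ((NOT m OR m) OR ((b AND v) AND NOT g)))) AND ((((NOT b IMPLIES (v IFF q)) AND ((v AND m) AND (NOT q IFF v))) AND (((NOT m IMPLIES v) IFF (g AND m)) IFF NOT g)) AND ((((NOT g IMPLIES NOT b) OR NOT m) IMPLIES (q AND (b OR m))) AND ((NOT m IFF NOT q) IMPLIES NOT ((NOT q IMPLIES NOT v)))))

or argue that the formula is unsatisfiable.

The formula is unsatisfiable.

Case v = True: the formula simplifies to (((NOT b IMPLIES q) AND (m AND NOT q)) AND ((g AND m) IFF NOT g)) AND ((((NOT g IMPLIES NOT b) OR NOT m) IMPLIES (q AND (b OR m))) AND ((NOT m IFF NOT q) IMPLIES NOT q)).
  q = True: the conjunct NOT q is False.
  q = False: simplifies to ((b AND m) AND ((g AND m) IFF NOT g)) AND NOT (((NOT g IMPLIES NOT b) OR NOT m)).
    g = True: the conjunct NOT (((NOT g IMPLIES NOT b) OR NOT m)) becomes NOT ((True OR NOT m)) = False.
    g = False: the conjunct (g AND m) IFF NOT g becomes (False AND m) IFF NOT False = False.
Case v = False: the conjunct v is False.
Both cases fail — unsatisfiable.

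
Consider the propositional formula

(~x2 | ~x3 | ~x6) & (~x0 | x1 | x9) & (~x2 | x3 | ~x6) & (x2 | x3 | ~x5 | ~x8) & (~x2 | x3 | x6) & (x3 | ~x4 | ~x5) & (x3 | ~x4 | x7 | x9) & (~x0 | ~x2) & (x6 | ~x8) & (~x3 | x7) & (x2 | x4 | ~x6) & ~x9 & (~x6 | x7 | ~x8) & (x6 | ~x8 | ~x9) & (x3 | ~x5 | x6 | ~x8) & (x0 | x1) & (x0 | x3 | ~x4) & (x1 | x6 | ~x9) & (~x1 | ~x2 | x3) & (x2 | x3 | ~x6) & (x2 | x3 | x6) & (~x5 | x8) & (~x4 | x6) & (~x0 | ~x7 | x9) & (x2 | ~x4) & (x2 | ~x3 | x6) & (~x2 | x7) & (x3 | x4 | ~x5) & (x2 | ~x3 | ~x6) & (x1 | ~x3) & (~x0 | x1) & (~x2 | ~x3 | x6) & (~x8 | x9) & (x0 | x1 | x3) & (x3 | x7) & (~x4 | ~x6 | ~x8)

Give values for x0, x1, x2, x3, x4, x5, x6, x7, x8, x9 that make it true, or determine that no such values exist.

Case x2 = True:
  (~x0 | ~x2) forces x0 = False.
  (~x9) forces x9 = False.
  (x0 | x1) forces x1 = True.
  (~x1 | ~x2 | x3) forces x3 = True.
  (~x2 | ~x3 | ~x6) forces x6 = False.
  Clause (~x2 | ~x3 | x6) is falsified — contradiction.
Case x2 = False:
  (~x9) forces x9 = False.
  (x2 | ~x4) forces x4 = False.
  (x2 | x4 | ~x6) forces x6 = False.
  (x6 | ~x8) forces x8 = False.
  (x2 | x3 | x6) forces x3 = True.
  Clause (x2 | ~x3 | x6) is falsified — contradiction.
Both cases fail, so the formula is unsatisfiable.

Unsatisfiable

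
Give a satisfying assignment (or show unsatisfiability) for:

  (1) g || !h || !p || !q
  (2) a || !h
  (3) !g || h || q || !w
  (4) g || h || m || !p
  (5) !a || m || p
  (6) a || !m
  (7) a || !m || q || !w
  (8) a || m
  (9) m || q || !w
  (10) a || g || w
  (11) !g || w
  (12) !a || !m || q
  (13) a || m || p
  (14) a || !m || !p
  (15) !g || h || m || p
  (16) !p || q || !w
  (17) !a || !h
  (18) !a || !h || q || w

h = False, p = True, m = False, w = True, a = True, g = True, q = True

Try h = True:
  (a || !h) forces a = True.
  clause (!a || !h) is falsified — backtrack.
So h = False.
Set p = True.
Set m = False.
  then (g || h || m || !p) forces g = True.
  then (a || m) forces a = True.
  then (!g || w) forces w = True.
  then (!p || q || !w) forces q = True.
All clauses satisfied.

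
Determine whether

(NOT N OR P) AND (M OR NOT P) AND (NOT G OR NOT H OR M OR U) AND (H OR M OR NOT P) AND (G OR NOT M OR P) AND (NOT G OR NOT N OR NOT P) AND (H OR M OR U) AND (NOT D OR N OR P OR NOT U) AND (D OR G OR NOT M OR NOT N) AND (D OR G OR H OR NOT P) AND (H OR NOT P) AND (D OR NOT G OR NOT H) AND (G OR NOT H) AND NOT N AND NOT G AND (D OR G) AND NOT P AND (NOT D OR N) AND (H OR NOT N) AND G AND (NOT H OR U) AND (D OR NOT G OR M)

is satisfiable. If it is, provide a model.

Case G = True:
  Clause (NOT G) is falsified — contradiction.
Case G = False:
  Clause (G) is falsified — contradiction.
Both cases fail, so the formula is unsatisfiable.

UNSATISFIABLE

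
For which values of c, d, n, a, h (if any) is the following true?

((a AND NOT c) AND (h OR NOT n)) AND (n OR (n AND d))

c = False, d = True, n = True, a = True, h = True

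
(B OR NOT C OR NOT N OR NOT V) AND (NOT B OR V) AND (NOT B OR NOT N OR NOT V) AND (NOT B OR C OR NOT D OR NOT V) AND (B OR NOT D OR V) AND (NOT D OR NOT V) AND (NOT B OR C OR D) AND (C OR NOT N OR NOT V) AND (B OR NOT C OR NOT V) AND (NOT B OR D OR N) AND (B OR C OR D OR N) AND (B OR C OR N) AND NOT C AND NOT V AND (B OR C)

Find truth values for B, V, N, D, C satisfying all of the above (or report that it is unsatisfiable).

Unsatisfiable — no assignment works.

Case B = True:
  (NOT B OR V) forces V = True.
  Clause (NOT V) is falsified — contradiction.
Case B = False:
  (NOT C) forces C = False.
  Clause (B OR C) is falsified — contradiction.
Both cases fail, so the formula is unsatisfiable.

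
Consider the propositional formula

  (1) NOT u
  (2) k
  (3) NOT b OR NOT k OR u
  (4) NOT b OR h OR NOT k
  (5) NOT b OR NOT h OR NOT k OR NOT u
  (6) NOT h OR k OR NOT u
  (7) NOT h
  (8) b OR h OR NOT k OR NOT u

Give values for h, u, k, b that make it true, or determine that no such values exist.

h: False, u: False, k: True, b: False

Unit clause (NOT u) forces u = False.
Unit clause (k) forces k = True.
In (NOT b OR NOT k OR u) only NOT b is left, so b = False.
Unit clause (NOT h) forces h = False.
Check each clause:
  (NOT u): NOT u holds.
  (k): k holds.
  (NOT b OR NOT k OR u): NOT b holds.
  (NOT b OR h OR NOT k): NOT b holds.
  (NOT b OR NOT h OR NOT k OR NOT u): NOT b holds.
  (NOT h OR k OR NOT u): NOT h holds.
  (NOT h): NOT h holds.
  (b OR h OR NOT k OR NOT u): NOT u holds.
All clauses satisfied.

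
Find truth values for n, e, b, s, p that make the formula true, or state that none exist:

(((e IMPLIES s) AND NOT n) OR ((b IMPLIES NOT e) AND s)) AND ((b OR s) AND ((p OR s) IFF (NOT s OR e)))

n=F, e=F, b=T, s=F, p=T

  ((e IMPLIES s) AND NOT n) OR ((b IMPLIES NOT e) AND s) = True
    (e IMPLIES s) AND NOT n = True
      e IMPLIES s = True
      NOT n = True
    (b IMPLIES NOT e) AND s = False
      b IMPLIES NOT e = True
        NOT e = True
  (b OR s) AND ((p OR s) IFF (NOT s OR e)) = True
    b OR s = True
    (p OR s) IFF (NOT s OR e) = True
      p OR s = True
      NOT s OR e = True
        NOT s = True
Both conjuncts True, so the formula holds.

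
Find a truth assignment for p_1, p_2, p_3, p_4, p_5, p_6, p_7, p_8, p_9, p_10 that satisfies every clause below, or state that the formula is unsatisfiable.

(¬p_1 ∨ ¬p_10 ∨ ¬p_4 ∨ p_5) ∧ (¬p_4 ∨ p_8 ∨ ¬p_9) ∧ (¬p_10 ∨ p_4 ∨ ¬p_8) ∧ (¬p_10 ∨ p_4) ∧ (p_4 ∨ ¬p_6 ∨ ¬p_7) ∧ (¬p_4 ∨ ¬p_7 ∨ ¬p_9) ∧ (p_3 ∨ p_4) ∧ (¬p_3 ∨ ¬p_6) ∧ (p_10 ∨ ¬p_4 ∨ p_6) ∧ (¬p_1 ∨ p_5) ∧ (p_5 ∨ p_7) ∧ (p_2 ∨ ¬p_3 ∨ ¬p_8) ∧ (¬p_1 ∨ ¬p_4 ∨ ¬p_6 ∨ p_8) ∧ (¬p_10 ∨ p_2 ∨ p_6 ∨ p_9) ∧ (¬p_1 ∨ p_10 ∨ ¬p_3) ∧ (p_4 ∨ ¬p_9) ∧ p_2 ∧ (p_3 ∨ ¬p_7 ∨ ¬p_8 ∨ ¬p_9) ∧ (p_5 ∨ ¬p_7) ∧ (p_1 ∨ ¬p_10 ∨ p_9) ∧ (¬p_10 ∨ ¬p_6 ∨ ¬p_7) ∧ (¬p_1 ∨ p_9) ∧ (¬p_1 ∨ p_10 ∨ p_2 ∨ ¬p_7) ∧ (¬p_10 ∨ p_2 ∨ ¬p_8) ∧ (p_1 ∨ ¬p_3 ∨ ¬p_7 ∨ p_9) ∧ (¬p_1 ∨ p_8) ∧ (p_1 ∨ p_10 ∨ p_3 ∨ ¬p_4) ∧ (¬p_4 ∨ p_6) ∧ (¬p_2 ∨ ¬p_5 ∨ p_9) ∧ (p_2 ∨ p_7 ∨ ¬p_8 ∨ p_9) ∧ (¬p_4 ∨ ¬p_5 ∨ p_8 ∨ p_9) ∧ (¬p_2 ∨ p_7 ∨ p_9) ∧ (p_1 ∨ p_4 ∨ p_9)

p_1 = True; p_2 = True; p_3 = False; p_4 = True; p_5 = True; p_6 = True; p_7 = False; p_8 = True; p_9 = True; p_10 = True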